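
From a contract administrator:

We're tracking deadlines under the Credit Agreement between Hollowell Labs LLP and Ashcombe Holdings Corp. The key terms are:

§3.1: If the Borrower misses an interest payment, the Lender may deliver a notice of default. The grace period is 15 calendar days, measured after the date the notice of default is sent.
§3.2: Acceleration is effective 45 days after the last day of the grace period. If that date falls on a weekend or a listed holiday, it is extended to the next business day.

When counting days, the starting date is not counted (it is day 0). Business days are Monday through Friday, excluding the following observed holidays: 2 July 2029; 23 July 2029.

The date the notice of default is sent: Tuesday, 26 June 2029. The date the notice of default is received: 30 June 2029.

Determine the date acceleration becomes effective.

27 August 2029

Adding 15 calendar days to 26 June 2029 gives 11 July 2029, which is the last day of the grace period.
The date acceleration becomes effective: 45 calendar days after 11 July 2029 is 25 August 2029. That falls on a Saturday, so it rolls to the next business day, Monday, 27 August 2029.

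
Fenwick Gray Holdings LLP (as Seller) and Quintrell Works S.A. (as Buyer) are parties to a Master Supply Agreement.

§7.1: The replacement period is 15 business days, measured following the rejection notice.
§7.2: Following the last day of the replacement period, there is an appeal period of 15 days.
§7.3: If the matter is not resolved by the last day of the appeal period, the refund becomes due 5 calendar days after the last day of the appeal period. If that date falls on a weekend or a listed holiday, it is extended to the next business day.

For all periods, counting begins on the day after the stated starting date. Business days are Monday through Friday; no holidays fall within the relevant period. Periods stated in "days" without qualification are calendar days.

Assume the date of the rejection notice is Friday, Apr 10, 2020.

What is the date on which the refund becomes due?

May 21, 2020

The last day of the replacement period: counting 15 business days from Friday, Apr 10, 2020 (Apr 13, Apr 14, Apr 15, Apr 16, …, Apr 29, Apr 30, May 1, skipping weekends) reaches Friday, May 1, 2020.
Adding 15 calendar days to May 1, 2020 gives May 16, 2020, which is the last day of the appeal period.
The date on which the refund becomes due: May 16, 2020 + 5 days = May 21, 2020. May 21, 2020 is a Thursday, so no roll-forward applies.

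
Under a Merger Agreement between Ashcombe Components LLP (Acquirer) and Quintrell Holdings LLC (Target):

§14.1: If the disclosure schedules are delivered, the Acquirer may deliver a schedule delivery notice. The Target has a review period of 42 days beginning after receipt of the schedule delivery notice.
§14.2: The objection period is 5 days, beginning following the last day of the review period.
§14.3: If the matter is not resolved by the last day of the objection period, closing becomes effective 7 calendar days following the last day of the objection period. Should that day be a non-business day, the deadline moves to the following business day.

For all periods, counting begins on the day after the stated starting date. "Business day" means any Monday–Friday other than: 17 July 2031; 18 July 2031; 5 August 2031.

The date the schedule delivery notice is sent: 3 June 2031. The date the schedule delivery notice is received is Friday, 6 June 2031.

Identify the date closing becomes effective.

Adding 42 calendar days to 6 June 2031 gives 18 July 2031, which is the last day of the review period.
Adding 5 calendar days to 18 July 2031 gives 23 July 2031, which is the last day of the objection period.
The date closing becomes effective: 23 July 2031 + 7 days = 30 July 2031. 30 July 2031 is a Wednesday and is not a listed holiday, so no roll-forward applies.

30 July 2031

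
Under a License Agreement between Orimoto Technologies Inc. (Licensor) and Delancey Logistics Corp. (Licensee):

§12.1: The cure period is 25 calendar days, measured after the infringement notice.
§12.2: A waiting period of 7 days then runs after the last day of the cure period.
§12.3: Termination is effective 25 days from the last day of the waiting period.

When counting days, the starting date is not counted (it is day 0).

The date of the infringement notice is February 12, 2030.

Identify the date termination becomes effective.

April 10, 2030

The last day of the cure period: 25 calendar days after February 12, 2030 is March 9, 2030.
The last day of the waiting period: March 9, 2030 + 7 days = March 16, 2030.
The date termination becomes effective: 25 calendar days after March 16, 2030 is April 10, 2030.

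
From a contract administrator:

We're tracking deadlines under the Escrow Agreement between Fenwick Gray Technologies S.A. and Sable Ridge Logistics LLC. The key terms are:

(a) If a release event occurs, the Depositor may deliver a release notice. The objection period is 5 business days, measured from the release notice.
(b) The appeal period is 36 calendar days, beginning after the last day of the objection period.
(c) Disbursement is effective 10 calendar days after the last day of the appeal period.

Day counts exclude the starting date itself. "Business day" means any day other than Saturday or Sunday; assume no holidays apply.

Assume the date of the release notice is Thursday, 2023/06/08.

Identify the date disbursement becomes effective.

The last day of the objection period: counting 5 business days from Thursday, 2023/06/08 (Jun 9, Jun 12, Jun 13, Jun 14, Jun 15, skipping weekends) reaches Thursday, 2023/06/15.
Adding 36 calendar days to 2023/06/15 gives 2023/07/21, which is the last day of the appeal period.
Adding 10 calendar days to 2023/07/21 gives 2023/07/31, which is the date disbursement becomes effective.

2023/07/31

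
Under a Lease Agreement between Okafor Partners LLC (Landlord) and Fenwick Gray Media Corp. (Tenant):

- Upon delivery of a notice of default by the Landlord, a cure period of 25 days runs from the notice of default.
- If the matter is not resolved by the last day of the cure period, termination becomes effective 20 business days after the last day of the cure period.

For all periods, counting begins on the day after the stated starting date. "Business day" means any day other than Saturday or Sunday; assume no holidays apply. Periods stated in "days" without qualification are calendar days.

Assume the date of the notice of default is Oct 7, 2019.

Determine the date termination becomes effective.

The last day of the cure period: Oct 7, 2019 + 25 days = Nov 1, 2019.
From Friday, Nov 1, 2019, 20 business days (Nov 4, Nov 5, Nov 6, Nov 7, …, Nov 27, Nov 28, Nov 29, skipping weekends) brings us to Friday, Nov 29, 2019, which is the date termination becomes effective.

Nov 29, 2019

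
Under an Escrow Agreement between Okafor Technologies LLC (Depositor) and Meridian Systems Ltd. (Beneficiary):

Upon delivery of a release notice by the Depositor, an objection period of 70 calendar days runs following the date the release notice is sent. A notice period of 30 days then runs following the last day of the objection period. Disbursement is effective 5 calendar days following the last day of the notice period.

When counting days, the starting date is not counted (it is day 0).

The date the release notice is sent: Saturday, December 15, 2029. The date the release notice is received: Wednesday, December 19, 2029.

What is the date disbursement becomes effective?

March 30, 2030

The last day of the objection period: 70 calendar days after December 15, 2029 is February 23, 2030.
The last day of the notice period: 30 calendar days after February 23, 2030 is March 25, 2030.
The date disbursement becomes effective: 5 calendar days after March 25, 2030 is March 30, 2030.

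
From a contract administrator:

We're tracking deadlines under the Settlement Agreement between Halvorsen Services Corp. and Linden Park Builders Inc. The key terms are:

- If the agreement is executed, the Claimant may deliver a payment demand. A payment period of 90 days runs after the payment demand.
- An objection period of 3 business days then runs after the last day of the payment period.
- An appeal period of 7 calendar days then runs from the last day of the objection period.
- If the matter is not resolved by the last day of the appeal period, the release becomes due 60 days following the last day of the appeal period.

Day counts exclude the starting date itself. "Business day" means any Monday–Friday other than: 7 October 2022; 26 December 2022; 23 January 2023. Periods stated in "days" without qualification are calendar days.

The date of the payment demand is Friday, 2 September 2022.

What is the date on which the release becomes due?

11 February 2023

The last day of the payment period: 90 calendar days after 2 September 2022 is 1 December 2022.
From Thursday, 1 December 2022, 3 business days (Dec 2, Dec 5, Dec 6, skipping weekends) brings us to Tuesday, 6 December 2022, which is the last day of the objection period.
The last day of the appeal period: 7 calendar days after 6 December 2022 is 13 December 2022.
The date on which the release becomes due: 60 calendar days after 13 December 2022 is 11 February 2023.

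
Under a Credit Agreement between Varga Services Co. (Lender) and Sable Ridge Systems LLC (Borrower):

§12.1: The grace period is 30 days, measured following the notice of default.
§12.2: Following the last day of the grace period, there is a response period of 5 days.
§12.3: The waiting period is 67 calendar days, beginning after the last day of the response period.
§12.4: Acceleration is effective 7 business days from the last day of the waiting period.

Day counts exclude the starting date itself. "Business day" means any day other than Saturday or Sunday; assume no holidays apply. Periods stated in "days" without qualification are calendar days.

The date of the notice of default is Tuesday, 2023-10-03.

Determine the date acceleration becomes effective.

The last day of the grace period: 2023-10-03 + 30 days = 2023-11-02.
Adding 5 calendar days to 2023-11-02 gives 2023-11-07, which is the last day of the response period.
The last day of the waiting period: 67 calendar days after 2023-11-07 is 2024-01-13.
The date acceleration becomes effective: 7 business days after Saturday, 2024-01-13, skipping weekends — Jan 15, Jan 16, Jan 17, Jan 18, Jan 19, Jan 22, Jan 23 — lands on Tuesday, 2024-01-23.

2024-01-23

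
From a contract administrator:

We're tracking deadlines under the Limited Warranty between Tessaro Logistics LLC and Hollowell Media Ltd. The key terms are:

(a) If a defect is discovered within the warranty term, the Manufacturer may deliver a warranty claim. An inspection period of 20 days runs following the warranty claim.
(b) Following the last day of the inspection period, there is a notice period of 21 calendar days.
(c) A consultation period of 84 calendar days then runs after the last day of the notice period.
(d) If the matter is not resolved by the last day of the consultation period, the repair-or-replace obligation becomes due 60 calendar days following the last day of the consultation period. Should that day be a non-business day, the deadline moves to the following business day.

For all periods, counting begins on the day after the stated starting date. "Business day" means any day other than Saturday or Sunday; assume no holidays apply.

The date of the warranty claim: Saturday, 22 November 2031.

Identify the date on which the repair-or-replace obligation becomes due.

25 May 2032

The last day of the inspection period: 22 November 2031 + 20 days = 12 December 2031.
Adding 21 calendar days to 12 December 2031 gives 2 January 2032, which is the last day of the notice period.
Adding 84 calendar days to 2 January 2032 gives 26 March 2032, which is the last day of the consultation period.
The date on which the repair-or-replace obligation becomes due: 26 March 2032 + 60 days = 25 May 2032. 25 May 2032 is a Tuesday, so no roll-forward applies.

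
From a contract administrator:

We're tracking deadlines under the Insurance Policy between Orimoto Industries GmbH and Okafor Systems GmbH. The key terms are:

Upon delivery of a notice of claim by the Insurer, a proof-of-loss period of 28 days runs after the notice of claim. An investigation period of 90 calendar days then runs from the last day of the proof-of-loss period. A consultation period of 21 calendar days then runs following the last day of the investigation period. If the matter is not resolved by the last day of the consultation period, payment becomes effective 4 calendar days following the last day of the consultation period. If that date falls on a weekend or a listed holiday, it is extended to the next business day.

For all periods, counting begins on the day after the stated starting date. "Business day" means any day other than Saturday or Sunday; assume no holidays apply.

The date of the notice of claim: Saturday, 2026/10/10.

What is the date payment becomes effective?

2027/03/02

The last day of the proof-of-loss period: 28 calendar days after 2026/10/10 is 2026/11/07.
The last day of the investigation period: 2026/11/07 + 90 days = 2027/02/05.
Adding 21 calendar days to 2027/02/05 gives 2027/02/26, which is the last day of the consultation period.
The date payment becomes effective: 2027/02/26 + 4 days = 2027/03/02. 2027/03/02 is a Tuesday, so no roll-forward applies.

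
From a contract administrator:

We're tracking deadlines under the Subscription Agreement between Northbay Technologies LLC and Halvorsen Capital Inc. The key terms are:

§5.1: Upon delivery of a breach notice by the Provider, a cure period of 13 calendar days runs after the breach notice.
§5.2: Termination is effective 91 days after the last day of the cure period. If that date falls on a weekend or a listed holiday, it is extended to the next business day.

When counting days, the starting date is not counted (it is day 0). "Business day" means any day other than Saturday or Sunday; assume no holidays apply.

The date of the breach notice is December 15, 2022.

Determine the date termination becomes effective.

The last day of the cure period: 13 calendar days after December 15, 2022 is December 28, 2022.
The date termination becomes effective: 91 calendar days after December 28, 2022 is March 29, 2023. March 29, 2023 is a Wednesday, so no roll-forward applies.

March 29, 2023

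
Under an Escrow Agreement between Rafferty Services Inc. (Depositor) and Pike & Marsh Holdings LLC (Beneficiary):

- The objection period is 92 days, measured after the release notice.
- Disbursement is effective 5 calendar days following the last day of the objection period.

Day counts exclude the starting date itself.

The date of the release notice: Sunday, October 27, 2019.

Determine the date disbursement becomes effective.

February 1, 2020

Adding 92 calendar days to October 27, 2019 gives January 27, 2020, which is the last day of the objection period.
The date disbursement becomes effective: 5 calendar days after January 27, 2020 is February 1, 2020.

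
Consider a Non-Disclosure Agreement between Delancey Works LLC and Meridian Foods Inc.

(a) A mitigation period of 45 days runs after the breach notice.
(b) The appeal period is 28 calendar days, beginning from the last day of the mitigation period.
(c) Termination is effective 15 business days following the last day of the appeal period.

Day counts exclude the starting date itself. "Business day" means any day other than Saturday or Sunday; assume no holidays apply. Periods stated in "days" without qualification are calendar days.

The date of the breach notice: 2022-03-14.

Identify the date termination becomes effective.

2022-06-16

The last day of the mitigation period: 2022-03-14 + 45 days = 2022-04-28.
Adding 28 calendar days to 2022-04-28 gives 2022-05-26, which is the last day of the appeal period.
From Thursday, 2022-05-26, 15 business days (May 27, May 30, May 31, Jun 1, …, Jun 14, Jun 15, Jun 16, skipping weekends) brings us to Thursday, 2022-06-16, which is the date termination becomes effective.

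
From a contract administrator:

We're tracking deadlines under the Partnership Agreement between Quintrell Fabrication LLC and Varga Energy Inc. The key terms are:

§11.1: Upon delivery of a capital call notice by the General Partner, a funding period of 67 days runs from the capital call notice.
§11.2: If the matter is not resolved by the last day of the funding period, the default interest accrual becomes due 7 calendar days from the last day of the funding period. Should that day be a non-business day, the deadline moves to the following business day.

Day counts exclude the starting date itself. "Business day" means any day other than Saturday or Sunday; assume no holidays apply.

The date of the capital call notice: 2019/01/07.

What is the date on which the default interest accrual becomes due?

2019/03/22

The last day of the funding period: 67 calendar days after 2019/01/07 is 2019/03/15.
The date on which the default interest accrual becomes due: 7 calendar days after 2019/03/15 is 2019/03/22. 2019/03/22 is a Friday, so no roll-forward applies.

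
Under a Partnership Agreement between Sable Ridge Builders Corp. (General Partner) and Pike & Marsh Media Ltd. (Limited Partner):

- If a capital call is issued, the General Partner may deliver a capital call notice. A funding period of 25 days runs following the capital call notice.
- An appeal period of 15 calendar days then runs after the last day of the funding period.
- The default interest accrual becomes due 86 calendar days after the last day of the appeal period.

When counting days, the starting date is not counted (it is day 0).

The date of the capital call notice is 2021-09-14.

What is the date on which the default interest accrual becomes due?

2022-01-18

The last day of the funding period: 25 calendar days after 2021-09-14 is 2021-10-09.
The last day of the appeal period: 15 calendar days after 2021-10-09 is 2021-10-24.
The date on which the default interest accrual becomes due: 86 calendar days after 2021-10-24 is 2022-01-18.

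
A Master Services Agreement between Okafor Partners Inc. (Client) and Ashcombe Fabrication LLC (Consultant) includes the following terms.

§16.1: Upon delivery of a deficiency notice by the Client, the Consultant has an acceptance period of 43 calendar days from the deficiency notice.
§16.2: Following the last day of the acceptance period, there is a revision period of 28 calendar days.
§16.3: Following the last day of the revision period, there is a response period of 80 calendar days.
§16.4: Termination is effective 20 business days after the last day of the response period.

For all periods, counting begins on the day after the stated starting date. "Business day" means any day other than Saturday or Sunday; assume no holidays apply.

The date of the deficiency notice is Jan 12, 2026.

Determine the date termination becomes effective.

The last day of the acceptance period: Jan 12, 2026 + 43 days = Feb 24, 2026.
The last day of the revision period: Feb 24, 2026 + 28 days = Mar 24, 2026.
Adding 80 calendar days to Mar 24, 2026 gives Jun 12, 2026, which is the last day of the response period.
The date termination becomes effective: 20 business days after Friday, Jun 12, 2026, skipping weekends — Jun 15, Jun 16, Jun 17, Jun 18, …, Jul 8, Jul 9, Jul 10 — lands on Friday, Jul 10, 2026.

Jul 10, 2026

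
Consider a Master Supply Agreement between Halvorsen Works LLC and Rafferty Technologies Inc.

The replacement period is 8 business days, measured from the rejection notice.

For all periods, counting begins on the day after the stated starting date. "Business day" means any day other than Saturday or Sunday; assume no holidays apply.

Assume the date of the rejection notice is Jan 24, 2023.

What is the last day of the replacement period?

Feb 3, 2023

The last day of the replacement period: counting 8 business days from Tuesday, Jan 24, 2023 (Jan 25, Jan 26, Jan 27, Jan 30, Jan 31, Feb 1, Feb 2, Feb 3, skipping weekends) reaches Friday, Feb 3, 2023.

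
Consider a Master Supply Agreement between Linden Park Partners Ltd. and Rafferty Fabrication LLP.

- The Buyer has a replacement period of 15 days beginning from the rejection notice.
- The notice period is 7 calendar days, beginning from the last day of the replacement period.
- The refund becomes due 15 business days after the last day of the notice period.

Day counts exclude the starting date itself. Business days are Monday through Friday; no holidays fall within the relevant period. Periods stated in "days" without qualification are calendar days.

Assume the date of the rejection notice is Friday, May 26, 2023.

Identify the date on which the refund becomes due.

The last day of the replacement period: 15 calendar days after May 26, 2023 is Jun 10, 2023.
The last day of the notice period: 7 calendar days after Jun 10, 2023 is Jun 17, 2023.
From Saturday, Jun 17, 2023, 15 business days (Jun 19, Jun 20, Jun 21, Jun 22, …, Jul 5, Jul 6, Jul 7, skipping weekends) brings us to Friday, Jul 7, 2023, which is the date on which the refund becomes due.

Jul 7, 2023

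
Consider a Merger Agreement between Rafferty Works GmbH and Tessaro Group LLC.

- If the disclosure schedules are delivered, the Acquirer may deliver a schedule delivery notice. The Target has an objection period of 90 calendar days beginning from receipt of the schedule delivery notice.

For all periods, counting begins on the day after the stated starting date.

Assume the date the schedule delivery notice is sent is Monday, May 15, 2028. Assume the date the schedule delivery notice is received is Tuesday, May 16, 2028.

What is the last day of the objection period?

The last day of the objection period: May 16, 2028 + 90 days = August 14, 2028.

August 14, 2028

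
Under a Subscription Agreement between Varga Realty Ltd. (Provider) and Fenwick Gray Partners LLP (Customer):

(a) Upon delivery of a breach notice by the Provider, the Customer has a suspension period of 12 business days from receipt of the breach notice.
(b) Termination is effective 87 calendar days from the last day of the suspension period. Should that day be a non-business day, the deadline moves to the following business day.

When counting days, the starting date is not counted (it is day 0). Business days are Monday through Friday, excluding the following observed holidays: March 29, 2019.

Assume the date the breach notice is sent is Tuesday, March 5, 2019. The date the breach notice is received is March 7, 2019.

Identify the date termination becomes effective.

From Thursday, March 7, 2019, 12 business days (Mar 8, Mar 11, Mar 12, Mar 13, …, Mar 21, Mar 22, Mar 25, skipping weekends) brings us to Monday, March 25, 2019, which is the last day of the suspension period.
Adding 87 calendar days to March 25, 2019 gives June 20, 2019, which is the date termination becomes effective. June 20, 2019 is a Thursday and is not a listed holiday, so no roll-forward applies.

June 20, 2019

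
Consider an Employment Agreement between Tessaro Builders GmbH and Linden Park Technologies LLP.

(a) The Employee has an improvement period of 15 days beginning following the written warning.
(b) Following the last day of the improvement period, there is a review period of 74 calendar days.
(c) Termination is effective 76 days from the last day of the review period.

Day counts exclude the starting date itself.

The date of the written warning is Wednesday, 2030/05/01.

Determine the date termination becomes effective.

The last day of the improvement period: 2030/05/01 + 15 days = 2030/05/16.
The last day of the review period: 74 calendar days after 2030/05/16 is 2030/07/29.
The date termination becomes effective: 2030/07/29 + 76 days = 2030/10/13.

2030/10/13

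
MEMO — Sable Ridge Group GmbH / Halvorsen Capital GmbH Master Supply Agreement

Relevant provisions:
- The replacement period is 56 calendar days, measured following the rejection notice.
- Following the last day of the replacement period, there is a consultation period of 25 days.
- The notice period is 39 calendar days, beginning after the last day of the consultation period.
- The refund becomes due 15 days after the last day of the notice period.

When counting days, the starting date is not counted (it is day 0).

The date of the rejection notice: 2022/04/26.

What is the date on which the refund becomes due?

The last day of the replacement period: 2022/04/26 + 56 days = 2022/06/21.
The last day of the consultation period: 25 calendar days after 2022/06/21 is 2022/07/16.
The last day of the notice period: 2022/07/16 + 39 days = 2022/08/24.
Adding 15 calendar days to 2022/08/24 gives 2022/09/08, which is the date on which the refund becomes due.

2022/09/08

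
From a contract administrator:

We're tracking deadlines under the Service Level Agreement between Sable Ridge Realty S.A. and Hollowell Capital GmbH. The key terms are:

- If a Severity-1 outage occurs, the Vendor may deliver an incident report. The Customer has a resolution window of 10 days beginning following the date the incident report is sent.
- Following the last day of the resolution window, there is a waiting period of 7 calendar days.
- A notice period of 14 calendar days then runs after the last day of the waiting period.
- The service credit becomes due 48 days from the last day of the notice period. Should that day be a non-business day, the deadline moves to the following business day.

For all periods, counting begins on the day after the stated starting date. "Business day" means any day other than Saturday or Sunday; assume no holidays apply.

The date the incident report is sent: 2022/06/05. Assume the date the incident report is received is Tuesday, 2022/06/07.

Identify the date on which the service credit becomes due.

The last day of the resolution window: 10 calendar days after 2022/06/05 is 2022/06/15.
Adding 7 calendar days to 2022/06/15 gives 2022/06/22, which is the last day of the waiting period.
Adding 14 calendar days to 2022/06/22 gives 2022/07/06, which is the last day of the notice period.
Adding 48 calendar days to 2022/07/06 gives 2022/08/23, which is the date on which the service credit becomes due. 2022/08/23 is a Tuesday, so no roll-forward applies.

2022/08/23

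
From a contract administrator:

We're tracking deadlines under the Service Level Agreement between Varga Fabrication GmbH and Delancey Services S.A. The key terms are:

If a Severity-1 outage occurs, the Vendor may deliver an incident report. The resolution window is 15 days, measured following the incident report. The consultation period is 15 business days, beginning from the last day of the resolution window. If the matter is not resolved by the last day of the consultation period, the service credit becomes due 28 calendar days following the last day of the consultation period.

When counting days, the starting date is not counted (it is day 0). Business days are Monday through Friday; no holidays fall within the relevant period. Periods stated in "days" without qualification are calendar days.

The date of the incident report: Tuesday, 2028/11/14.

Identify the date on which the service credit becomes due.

The last day of the resolution window: 15 calendar days after 2028/11/14 is 2028/11/29.
The last day of the consultation period: 15 business days after Wednesday, 2028/11/29, skipping weekends — Nov 30, Dec 1, Dec 4, Dec 5, …, Dec 18, Dec 19, Dec 20 — lands on Wednesday, 2028/12/20.
The date on which the service credit becomes due: 2028/12/20 + 28 days = 2029/01/17.

2029/01/17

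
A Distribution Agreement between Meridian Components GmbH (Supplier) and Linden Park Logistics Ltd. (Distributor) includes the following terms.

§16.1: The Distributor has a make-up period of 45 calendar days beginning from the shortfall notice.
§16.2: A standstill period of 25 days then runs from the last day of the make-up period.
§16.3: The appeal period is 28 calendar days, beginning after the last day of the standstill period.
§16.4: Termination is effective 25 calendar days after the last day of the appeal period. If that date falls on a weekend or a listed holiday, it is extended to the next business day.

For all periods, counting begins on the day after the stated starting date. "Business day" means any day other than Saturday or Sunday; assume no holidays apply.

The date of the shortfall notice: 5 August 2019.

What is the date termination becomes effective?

6 December 2019

The last day of the make-up period: 45 calendar days after 5 August 2019 is 19 September 2019.
Adding 25 calendar days to 19 September 2019 gives 14 October 2019, which is the last day of the standstill period.
The last day of the appeal period: 28 calendar days after 14 October 2019 is 11 November 2019.
Adding 25 calendar days to 11 November 2019 gives 6 December 2019, which is the date termination becomes effective. 6 December 2019 is a Friday, so no roll-forward applies.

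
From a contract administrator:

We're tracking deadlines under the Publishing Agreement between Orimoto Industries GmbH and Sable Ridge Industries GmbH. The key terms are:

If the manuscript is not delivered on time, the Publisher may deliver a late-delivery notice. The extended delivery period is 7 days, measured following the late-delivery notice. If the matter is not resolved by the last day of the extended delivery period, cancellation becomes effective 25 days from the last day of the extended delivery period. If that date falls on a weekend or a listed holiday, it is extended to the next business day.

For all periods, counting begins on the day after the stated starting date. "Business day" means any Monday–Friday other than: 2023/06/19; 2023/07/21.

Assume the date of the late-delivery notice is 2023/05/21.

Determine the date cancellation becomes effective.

2023/06/22

Adding 7 calendar days to 2023/05/21 gives 2023/05/28, which is the last day of the extended delivery period.
The date cancellation becomes effective: 2023/05/28 + 25 days = 2023/06/22. 2023/06/22 is a Thursday and is not a listed holiday, so no roll-forward applies.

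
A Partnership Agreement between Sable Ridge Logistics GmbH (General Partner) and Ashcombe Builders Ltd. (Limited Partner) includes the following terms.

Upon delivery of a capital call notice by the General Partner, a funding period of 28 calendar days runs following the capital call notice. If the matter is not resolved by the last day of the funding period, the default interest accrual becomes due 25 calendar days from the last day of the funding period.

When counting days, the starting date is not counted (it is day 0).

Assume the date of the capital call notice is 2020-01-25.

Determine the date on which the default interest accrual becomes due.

The last day of the funding period: 28 calendar days after 2020-01-25 is 2020-02-22.
The date on which the default interest accrual becomes due: 2020-02-22 + 25 days = 2020-03-18.

2020-03-18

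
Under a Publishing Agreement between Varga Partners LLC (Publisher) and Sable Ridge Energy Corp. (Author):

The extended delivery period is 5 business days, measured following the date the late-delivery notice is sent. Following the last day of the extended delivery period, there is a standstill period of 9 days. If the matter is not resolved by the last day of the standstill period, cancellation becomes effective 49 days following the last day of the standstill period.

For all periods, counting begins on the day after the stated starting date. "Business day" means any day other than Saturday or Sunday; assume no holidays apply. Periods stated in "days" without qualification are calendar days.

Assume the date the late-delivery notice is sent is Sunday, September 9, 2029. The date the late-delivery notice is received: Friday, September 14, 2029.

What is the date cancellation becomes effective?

November 11, 2029

The last day of the extended delivery period: 5 business days after Sunday, September 9, 2029, skipping weekends — Sep 10, Sep 11, Sep 12, Sep 13, Sep 14 — lands on Friday, September 14, 2029.
The last day of the standstill period: September 14, 2029 + 9 days = September 23, 2029.
The date cancellation becomes effective: September 23, 2029 + 49 days = November 11, 2029.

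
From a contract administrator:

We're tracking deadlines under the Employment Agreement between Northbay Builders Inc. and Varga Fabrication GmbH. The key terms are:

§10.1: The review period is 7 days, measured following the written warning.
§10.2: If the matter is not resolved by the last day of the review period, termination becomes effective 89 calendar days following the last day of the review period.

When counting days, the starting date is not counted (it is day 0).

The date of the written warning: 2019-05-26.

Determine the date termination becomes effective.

The last day of the review period: 2019-05-26 + 7 days = 2019-06-02.
Adding 89 calendar days to 2019-06-02 gives 2019-08-30, which is the date termination becomes effective.

2019-08-30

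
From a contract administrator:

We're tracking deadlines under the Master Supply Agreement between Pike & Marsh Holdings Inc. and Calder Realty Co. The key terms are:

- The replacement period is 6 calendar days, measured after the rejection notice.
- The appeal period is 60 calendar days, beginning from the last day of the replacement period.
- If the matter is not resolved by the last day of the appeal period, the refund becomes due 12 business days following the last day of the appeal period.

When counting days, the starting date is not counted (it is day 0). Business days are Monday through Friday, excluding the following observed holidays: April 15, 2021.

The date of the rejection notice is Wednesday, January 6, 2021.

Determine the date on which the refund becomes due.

March 30, 2021

Adding 6 calendar days to January 6, 2021 gives January 12, 2021, which is the last day of the replacement period.
The last day of the appeal period: January 12, 2021 + 60 days = March 13, 2021.
The date on which the refund becomes due: counting 12 business days from Saturday, March 13, 2021 (Mar 15, Mar 16, Mar 17, Mar 18, …, Mar 26, Mar 29, Mar 30, skipping weekends) reaches Tuesday, March 30, 2021.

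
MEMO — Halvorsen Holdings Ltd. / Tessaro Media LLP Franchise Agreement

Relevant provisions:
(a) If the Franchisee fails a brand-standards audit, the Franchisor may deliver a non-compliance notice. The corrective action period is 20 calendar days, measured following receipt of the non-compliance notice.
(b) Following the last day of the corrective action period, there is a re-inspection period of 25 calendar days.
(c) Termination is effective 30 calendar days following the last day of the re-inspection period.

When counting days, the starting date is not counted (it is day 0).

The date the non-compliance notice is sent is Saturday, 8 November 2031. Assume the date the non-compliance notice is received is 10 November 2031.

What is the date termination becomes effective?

24 January 2032

The last day of the corrective action period: 20 calendar days after 10 November 2031 is 30 November 2031.
The last day of the re-inspection period: 30 November 2031 + 25 days = 25 December 2031.
The date termination becomes effective: 25 December 2031 + 30 days = 24 January 2032.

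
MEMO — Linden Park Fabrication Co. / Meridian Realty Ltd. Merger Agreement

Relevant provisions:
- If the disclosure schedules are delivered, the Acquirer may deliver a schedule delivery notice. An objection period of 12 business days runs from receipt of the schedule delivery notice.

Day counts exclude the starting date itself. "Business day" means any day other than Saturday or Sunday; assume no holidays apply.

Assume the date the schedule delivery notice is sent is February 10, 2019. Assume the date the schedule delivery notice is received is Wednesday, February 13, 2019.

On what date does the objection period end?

The last day of the objection period: counting 12 business days from Wednesday, February 13, 2019 (Feb 14, Feb 15, Feb 18, Feb 19, …, Feb 27, Feb 28, Mar 1, skipping weekends) reaches Friday, March 1, 2019.

March 1, 2019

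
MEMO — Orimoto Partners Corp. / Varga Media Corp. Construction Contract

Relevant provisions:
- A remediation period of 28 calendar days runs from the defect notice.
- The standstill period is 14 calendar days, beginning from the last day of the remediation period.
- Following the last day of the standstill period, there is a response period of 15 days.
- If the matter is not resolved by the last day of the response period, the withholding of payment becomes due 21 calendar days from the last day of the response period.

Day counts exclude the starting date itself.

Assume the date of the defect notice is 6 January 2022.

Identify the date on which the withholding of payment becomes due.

Adding 28 calendar days to 6 January 2022 gives 3 February 2022, which is the last day of the remediation period.
Adding 14 calendar days to 3 February 2022 gives 17 February 2022, which is the last day of the standstill period.
The last day of the response period: 15 calendar days after 17 February 2022 is 4 March 2022.
The date on which the withholding of payment becomes due: 4 March 2022 + 21 days = 25 March 2022.

25 March 2022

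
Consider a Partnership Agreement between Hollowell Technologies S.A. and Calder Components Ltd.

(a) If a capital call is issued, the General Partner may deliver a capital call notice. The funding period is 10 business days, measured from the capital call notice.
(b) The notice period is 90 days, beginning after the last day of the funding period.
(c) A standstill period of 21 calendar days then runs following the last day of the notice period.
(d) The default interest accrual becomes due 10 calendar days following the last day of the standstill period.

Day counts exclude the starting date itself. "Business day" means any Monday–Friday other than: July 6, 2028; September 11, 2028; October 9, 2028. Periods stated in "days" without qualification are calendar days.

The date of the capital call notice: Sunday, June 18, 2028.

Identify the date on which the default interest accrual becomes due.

October 29, 2028

The last day of the funding period: 10 business days after Sunday, June 18, 2028, skipping weekends — Jun 19, Jun 20, Jun 21, Jun 22, Jun 23, Jun 26, Jun 27, Jun 28, Jun 29, Jun 30 — lands on Friday, June 30, 2028.
Adding 90 calendar days to June 30, 2028 gives September 28, 2028, which is the last day of the notice period.
The last day of the standstill period: September 28, 2028 + 21 days = October 19, 2028.
The date on which the default interest accrual becomes due: October 19, 2028 + 10 days = October 29, 2028.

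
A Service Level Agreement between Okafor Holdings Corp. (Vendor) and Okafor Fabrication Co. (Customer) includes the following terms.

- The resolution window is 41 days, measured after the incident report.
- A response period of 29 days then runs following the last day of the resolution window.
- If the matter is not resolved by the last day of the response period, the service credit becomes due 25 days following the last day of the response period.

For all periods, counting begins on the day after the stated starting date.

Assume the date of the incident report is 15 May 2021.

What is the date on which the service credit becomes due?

18 August 2021

The last day of the resolution window: 41 calendar days after 15 May 2021 is 25 June 2021.
Adding 29 calendar days to 25 June 2021 gives 24 July 2021, which is the last day of the response period.
Adding 25 calendar days to 24 July 2021 gives 18 August 2021, which is the date on which the service credit becomes due.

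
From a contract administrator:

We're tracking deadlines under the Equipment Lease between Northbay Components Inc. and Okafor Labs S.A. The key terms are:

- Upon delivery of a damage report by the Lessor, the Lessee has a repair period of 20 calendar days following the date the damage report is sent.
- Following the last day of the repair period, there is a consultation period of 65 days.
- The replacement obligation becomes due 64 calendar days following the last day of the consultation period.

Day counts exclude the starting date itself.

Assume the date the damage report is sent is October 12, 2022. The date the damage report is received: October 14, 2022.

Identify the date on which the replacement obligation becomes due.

March 10, 2023

Adding 20 calendar days to October 12, 2022 gives November 1, 2022, which is the last day of the repair period.
Adding 65 calendar days to November 1, 2022 gives January 5, 2023, which is the last day of the consultation period.
The date on which the replacement obligation becomes due: January 5, 2023 + 64 days = March 10, 2023.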